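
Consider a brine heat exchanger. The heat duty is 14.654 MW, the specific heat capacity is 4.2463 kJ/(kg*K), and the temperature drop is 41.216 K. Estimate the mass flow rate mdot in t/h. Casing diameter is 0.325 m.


mdot = Q * 1000 / (cp * dT)
mdot = 14.654 * 1000 / (4.2463 * 41.216)
mdot = 83.72973 kg/s
Convert: 83.72973 kg/s * 3.6 = 301.43 t/h
mdot = 301.43 t/h


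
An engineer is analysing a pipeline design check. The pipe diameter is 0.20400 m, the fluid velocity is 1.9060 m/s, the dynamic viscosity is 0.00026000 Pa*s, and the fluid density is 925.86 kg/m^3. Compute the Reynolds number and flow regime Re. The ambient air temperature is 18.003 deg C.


Step 1: Re = rho*vel*D/mu = 925.86*1.906*0.204/0.00026 = 1.3846e+06
Step 2: Re = 1.3846e+06 > 4000, so flow is turbulent.
Re = 1.3846e+06 (turbulent)


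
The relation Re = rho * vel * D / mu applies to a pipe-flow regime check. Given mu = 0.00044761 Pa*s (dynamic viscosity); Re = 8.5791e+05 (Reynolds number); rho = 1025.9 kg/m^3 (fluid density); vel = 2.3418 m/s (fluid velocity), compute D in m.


D = Re * mu / (rho * vel)
D = 8.5791e+05 * 0.00044761 / (1025.9 * 2.3418)
D = 0.15984 m


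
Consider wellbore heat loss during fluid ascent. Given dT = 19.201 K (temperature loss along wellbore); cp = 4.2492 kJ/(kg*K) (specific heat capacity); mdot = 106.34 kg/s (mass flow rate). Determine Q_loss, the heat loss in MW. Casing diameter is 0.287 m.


Q_loss = mdot * cp * dT
Q_loss = 106.34 * 4.2492 * 19.201
Q_loss = 8676.162 kW
Convert: 8676.162 kW * 0.001 = 8.6762 MW
Q_loss = 8.6762 MW


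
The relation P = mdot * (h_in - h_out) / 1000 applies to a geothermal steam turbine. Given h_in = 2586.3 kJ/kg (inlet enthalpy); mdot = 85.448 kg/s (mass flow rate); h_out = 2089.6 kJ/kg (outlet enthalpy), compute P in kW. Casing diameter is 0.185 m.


P = mdot * (h_in - h_out) / 1000
P = 85.448 * (2586.3 - 2089.6) / 1000
P = 42.44202 MW
Convert: 42.44202 MW * 1000.0 = 42442 kW
P = 42442 kW


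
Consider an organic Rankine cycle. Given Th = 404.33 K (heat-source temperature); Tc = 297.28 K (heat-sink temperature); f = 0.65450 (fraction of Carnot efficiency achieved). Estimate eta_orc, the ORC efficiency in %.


eta_orc = (1 - Tc/Th) * f * 100
eta_orc = (1 - 297.28/404.33) * 0.65450 * 100
eta_orc = 17.328 %


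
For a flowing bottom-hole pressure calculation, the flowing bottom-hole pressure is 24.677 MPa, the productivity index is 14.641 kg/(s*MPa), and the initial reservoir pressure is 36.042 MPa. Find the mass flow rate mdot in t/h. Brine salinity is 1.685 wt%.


mdot = (P_i - P_wf) * PI
mdot = (36.042 - 24.677) * 14.641
mdot = 166.3950 kg/s
Convert: 166.3950 kg/s * 3.6 = 599.02 t/h
mdot = 599.02 t/h


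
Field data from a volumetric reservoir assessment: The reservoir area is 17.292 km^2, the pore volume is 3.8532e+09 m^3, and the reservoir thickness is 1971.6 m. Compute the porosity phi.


phi = Vp / (A * 1e6 * hr)
phi = 3.8532e+09 / (17.292 * 1e6 * 1971.6)
phi = 0.11302


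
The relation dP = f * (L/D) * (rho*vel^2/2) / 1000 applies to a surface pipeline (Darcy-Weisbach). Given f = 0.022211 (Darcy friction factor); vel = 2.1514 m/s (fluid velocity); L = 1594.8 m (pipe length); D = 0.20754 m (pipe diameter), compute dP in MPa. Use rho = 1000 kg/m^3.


dP = f * (L/D) * (rho*vel^2/2) / 1000
dP = 0.022211 * (1594.8/0.20754) * (1000*2.1514^2/2) / 1000
dP = 394.9889 kPa
Convert: 394.9889 kPa * 0.001 = 0.39499 MPa
dP = 0.39499 MPa


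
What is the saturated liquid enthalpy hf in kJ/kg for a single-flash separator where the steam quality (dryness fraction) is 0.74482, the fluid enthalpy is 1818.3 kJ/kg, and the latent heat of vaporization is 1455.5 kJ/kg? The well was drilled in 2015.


hf = h - x * hfg
hf = 1818.3 - 0.74482 * 1455.5
hf = 734.21 kJ/kg


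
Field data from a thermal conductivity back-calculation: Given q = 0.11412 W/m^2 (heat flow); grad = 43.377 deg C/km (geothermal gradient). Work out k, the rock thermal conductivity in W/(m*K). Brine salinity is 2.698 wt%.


k = q / (grad / 1000)
k = 0.11412 / (43.377 / 1000)
k = 2.6309 W/(m*K)


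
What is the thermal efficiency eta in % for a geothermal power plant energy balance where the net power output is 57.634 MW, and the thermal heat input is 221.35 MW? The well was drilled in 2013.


eta = W_net / Q_in * 100
eta = 57.634 / 221.35 * 100
eta = 26.037 %


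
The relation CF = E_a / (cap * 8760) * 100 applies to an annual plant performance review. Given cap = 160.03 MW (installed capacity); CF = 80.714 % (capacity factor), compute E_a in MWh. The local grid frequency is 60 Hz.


E_a = CF / 100 * cap * 8760
E_a = 80.714 / 100 * 160.03 * 8760
E_a = 1.1315e+06 MWh


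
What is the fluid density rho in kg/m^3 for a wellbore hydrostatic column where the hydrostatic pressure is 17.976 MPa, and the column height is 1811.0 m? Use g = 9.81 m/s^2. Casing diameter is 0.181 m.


rho = P * 1e6 / (g * h)
rho = 17.976 * 1e6 / (9.81 * 1811.0)
rho = 1011.8 kg/m^3


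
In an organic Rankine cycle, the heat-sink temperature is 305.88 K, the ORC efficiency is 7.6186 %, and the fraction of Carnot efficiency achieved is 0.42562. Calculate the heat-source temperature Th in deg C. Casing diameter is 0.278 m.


Th = Tc / (1 - (eta_orc/100)/f)
Th = 305.88 / (1 - (7.6186/100)/0.42562)
Th = 372.5701 K
Convert to deg C: 372.5701 - 273.15 = 99.420 deg C
Th = 99.420 deg C


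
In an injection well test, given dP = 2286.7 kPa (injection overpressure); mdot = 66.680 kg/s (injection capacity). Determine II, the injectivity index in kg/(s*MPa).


II = mdot * 1000 / dP
II = 66.680 * 1000 / 2286.7
II = 29.160 kg/(s*MPa)


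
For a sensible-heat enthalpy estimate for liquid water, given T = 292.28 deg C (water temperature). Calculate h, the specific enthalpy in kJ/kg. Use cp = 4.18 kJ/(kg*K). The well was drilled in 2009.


h = cp * T
h = 4.18 * 292.28
h = 1221.7 kJ/kg


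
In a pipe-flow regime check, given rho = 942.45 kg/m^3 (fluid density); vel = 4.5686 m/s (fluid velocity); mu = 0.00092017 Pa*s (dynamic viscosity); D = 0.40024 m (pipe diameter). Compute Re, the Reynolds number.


Re = rho * vel * D / mu
Re = 942.45 * 4.5686 * 0.40024 / 0.00092017
Re = 1.8728e+06


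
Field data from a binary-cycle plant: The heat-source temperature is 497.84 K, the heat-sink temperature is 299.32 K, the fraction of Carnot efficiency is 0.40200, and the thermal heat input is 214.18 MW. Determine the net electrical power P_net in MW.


Step 1: eta = (1 - Tc/Th)*f = (1 - 299.32/497.84)*0.402 = 0.1603026
Step 2: P_net = eta * Q_in = 0.1603026 * 214.18 = 34.334 MW
P_net = 34.334 MW


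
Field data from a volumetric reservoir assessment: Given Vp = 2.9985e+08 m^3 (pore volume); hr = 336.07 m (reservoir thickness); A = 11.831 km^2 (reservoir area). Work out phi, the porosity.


phi = Vp / (A * 1e6 * hr)
phi = 2.9985e+08 / (11.831 * 1e6 * 336.07)
phi = 0.075414


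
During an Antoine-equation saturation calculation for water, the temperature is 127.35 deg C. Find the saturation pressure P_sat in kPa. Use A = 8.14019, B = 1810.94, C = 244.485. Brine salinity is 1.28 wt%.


P_sat = 10^(A - B/(C + T)) / 760 * 0.101325
P_sat = 10^(8.14019 - 1810.94/(244.485 + 127.35)) / 760 * 0.101325
P_sat = 0.2482073 MPa
Convert: 0.2482073 MPa * 1000.0 = 248.21 kPa
P_sat = 248.21 kPa


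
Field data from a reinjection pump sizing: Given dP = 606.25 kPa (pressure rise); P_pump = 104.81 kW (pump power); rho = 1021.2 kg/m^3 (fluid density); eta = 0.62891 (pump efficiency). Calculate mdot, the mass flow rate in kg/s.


mdot = P_pump * rho * eta / dP
mdot = 104.81 * 1021.2 * 0.62891 / 606.25
mdot = 111.03 kg/s


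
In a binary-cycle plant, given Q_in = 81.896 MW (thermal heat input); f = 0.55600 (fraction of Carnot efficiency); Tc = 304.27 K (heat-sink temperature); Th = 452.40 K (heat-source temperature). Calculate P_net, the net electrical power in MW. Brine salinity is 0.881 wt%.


Step 1: eta = (1 - Tc/Th)*f = (1 - 304.27/452.4)*0.556 = 0.1820519
Step 2: P_net = eta * Q_in = 0.1820519 * 81.896 = 14.909 MW
P_net = 14.909 MW


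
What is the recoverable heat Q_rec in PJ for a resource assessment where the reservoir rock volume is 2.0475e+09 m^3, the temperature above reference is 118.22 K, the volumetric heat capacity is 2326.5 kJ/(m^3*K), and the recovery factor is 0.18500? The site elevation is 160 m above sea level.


Step 1: Q_s = Vr*rhoc*dT/1e12 = 2.0475e+09*2326.5*118.22/1e12 = 563.1420 PJ
Step 2: Q_rec = Q_s * RF = 563.1420 * 0.185 = 104.18 PJ
Q_rec = 104.18 PJ


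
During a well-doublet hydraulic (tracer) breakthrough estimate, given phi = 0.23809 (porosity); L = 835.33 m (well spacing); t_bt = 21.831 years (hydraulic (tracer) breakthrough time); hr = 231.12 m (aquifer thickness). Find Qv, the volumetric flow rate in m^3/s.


Qv = pi*hr*phi*L^2 / (3*t_bt*365.25*86400)
Qv = pi*231.12*0.23809*835.33^2 / (3*21.831*365.25*86400)
Qv = 0.058364 m^3/s


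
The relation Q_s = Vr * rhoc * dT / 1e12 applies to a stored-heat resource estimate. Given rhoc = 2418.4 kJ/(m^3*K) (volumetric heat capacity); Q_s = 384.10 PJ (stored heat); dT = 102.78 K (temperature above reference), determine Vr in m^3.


Vr = Q_s * 1e12 / (rhoc * dT)
Vr = 384.10 * 1e12 / (2418.4 * 102.78)
Vr = 1.5453e+09 m^3


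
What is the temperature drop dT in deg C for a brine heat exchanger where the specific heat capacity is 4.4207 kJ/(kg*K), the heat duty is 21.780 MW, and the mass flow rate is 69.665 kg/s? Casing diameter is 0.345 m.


dT = Q * 1000 / (mdot * cp)
dT = 21.780 * 1000 / (69.665 * 4.4207)
dT = 70.72162 K
Convert (temperature difference, 1 K = 1 deg C): 70.72162 K = 70.72162 deg C
dT = 70.722 deg C


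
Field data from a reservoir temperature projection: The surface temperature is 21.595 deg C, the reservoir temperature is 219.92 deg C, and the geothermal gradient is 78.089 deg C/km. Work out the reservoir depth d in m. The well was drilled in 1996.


d = (T_res - T_surf) / grad * 1000
d = (219.92 - 21.595) / 78.089 * 1000
d = 2539.7 m


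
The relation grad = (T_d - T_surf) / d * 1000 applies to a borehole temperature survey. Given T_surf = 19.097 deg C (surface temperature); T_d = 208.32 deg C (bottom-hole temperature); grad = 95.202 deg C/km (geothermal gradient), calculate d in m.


d = (T_d - T_surf) / grad * 1000
d = (208.32 - 19.097) / 95.202 * 1000
d = 1987.6 m


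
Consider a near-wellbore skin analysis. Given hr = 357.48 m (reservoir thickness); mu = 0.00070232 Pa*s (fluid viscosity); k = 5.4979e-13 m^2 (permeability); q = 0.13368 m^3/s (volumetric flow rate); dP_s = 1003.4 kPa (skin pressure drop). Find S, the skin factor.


S = dP_s * 1000 * 2*pi*k*hr / (q*mu)
S = 1003.4 * 1000 * 2*pi*5.4979e-13*357.48 / (0.13368*0.00070232)
S = 13.198


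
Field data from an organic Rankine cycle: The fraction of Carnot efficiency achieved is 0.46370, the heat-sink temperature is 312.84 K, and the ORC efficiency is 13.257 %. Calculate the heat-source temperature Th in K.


Th = Tc / (1 - (eta_orc/100)/f)
Th = 312.84 / (1 - (13.257/100)/0.46370)
Th = 438.09 K


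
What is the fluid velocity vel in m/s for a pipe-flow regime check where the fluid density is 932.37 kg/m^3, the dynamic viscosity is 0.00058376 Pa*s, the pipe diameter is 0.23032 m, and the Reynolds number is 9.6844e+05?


vel = Re * mu / (rho * D)
vel = 9.6844e+05 * 0.00058376 / (932.37 * 0.23032)
vel = 2.6326 m/s


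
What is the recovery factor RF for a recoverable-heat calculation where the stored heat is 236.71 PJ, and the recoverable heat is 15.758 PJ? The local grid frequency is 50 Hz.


RF = Q_rec / Q_s
RF = 15.758 / 236.71
RF = 0.066571


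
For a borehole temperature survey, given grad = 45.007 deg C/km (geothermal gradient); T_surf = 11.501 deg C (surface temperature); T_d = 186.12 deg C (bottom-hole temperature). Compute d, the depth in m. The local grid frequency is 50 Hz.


d = (T_d - T_surf) / grad * 1000
d = (186.12 - 11.501) / 45.007 * 1000
d = 3879.8 m


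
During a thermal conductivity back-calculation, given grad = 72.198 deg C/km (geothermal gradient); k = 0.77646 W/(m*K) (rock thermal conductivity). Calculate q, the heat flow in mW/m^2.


q = k * grad / 1000
q = 0.77646 * 72.198 / 1000
q = 0.05605886 W/m^2
Convert: 0.05605886 W/m^2 * 1000.0 = 56.059 mW/m^2
q = 56.059 mW/m^2


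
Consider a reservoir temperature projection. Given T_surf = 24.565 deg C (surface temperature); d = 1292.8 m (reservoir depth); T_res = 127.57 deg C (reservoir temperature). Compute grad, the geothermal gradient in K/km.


grad = (T_res - T_surf) / d * 1000
grad = (127.57 - 24.565) / 1292.8 * 1000
grad = 79.67590 deg C/km
Convert: 79.67590 deg C/km * 1.0 = 79.676 K/km
grad = 79.676 K/km


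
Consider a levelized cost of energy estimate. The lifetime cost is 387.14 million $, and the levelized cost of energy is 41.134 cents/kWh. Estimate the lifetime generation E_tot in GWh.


E_tot = C_tot / LCOE * 100
E_tot = 387.14 / 41.134 * 100
E_tot = 941.17 GWh


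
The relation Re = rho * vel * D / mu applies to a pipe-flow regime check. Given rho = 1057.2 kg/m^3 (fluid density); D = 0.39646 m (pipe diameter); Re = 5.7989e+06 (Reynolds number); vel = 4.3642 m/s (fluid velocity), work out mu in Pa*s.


mu = rho * vel * D / Re
mu = 1057.2 * 4.3642 * 0.39646 / 5.7989e+06
mu = 0.00031544 Pa*s


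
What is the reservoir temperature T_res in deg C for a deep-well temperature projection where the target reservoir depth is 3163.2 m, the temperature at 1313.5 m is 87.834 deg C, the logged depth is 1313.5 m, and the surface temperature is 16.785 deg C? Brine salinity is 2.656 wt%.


Step 1: grad = (T_d1 - T_surf)/d1 * 1000 = (87.834 - 16.785)/1313.5 * 1000 = 54.09136 deg C/km
Step 2: T_res = T_surf + grad*d2/1000 = 16.785 + 54.09136*3163.2/1000 = 187.89 deg C
T_res = 187.89 deg C


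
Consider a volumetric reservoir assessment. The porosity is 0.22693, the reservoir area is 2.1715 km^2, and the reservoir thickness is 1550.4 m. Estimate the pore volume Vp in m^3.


Vp = A * 1e6 * hr * phi
Vp = 2.1715 * 1e6 * 1550.4 * 0.22693
Vp = 7.6400e+08 m^3


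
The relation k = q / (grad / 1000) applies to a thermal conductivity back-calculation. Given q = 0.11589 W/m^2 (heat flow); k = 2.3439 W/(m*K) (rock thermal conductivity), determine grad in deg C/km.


grad = q / k * 1000
grad = 0.11589 / 2.3439 * 1000
grad = 49.443 deg C/km


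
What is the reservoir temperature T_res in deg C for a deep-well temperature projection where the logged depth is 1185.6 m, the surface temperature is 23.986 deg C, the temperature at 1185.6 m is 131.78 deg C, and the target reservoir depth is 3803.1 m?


Step 1: grad = (T_d1 - T_surf)/d1 * 1000 = (131.78 - 23.986)/1185.6 * 1000 = 90.91937 deg C/km
Step 2: T_res = T_surf + grad*d2/1000 = 23.986 + 90.91937*3803.1/1000 = 369.76 deg C
T_res = 369.76 deg C


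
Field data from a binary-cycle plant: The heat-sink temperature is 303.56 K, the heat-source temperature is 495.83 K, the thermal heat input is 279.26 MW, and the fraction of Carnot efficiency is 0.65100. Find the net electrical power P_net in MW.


Step 1: eta = (1 - Tc/Th)*f = (1 - 303.56/495.83)*0.651 = 0.2524409
Step 2: P_net = eta * Q_in = 0.2524409 * 279.26 = 70.497 MW
P_net = 70.497 MW


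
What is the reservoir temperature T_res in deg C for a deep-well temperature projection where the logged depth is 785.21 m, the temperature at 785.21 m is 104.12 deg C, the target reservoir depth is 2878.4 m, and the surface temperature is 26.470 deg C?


Step 1: grad = (T_d1 - T_surf)/d1 * 1000 = (104.12 - 26.47)/785.21 * 1000 = 98.89074 deg C/km
Step 2: T_res = T_surf + grad*d2/1000 = 26.47 + 98.89074*2878.4/1000 = 311.12 deg C
T_res = 311.12 deg C


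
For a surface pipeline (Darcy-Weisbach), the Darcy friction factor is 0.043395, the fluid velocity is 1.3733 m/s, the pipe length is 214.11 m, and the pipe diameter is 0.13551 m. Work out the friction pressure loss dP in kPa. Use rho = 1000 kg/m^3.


dP = f * (L/D) * (rho*vel^2/2) / 1000
dP = 0.043395 * (214.11/0.13551) * (1000*1.3733^2/2) / 1000
dP = 64.656 kPa


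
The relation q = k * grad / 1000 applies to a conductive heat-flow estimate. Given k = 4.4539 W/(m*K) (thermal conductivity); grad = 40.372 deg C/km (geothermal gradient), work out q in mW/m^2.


q = k * grad / 1000
q = 4.4539 * 40.372 / 1000
q = 0.1798129 W/m^2
Convert: 0.1798129 W/m^2 * 1000.0 = 179.81 mW/m^2
q = 179.81 mW/m^2


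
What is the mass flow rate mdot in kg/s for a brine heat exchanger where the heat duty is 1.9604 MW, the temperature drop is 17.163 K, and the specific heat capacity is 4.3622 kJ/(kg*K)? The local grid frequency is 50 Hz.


mdot = Q * 1000 / (cp * dT)
mdot = 1.9604 * 1000 / (4.3622 * 17.163)
mdot = 26.185 kg/s


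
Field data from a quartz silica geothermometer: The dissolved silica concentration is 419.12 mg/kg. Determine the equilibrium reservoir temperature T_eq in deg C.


T_eq = 1309 / (5.19 - log10(SiO2)) - 273.15
T_eq = 1309 / (5.19 - log10(419.12)) - 273.15
T_eq = 236.65 deg C


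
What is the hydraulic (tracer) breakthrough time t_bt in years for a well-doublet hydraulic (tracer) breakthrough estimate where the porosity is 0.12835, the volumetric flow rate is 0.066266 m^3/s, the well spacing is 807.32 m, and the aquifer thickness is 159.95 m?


t_bt = pi * hr * phi * L^2 / (3 * Qv) / (365.25*86400)
t_bt = pi * 159.95 * 0.12835 * 807.32^2 / (3 * 0.066266) / (365.25*86400)
t_bt = 6.7005 years


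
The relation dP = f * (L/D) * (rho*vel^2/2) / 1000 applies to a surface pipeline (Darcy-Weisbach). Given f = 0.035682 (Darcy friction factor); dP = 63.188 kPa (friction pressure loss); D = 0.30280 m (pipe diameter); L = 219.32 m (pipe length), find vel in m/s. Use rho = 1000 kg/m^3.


vel = sqrt(dP*1000*2*D / (f*L*rho))
vel = sqrt(63.188*1000*2*0.30280 / (0.035682*219.32*1000))
vel = 2.2113 m/s


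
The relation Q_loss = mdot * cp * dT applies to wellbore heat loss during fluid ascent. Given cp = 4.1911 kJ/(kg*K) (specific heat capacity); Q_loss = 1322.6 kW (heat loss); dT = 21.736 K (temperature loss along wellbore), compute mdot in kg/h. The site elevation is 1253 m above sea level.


mdot = Q_loss / (cp * dT)
mdot = 1322.6 / (4.1911 * 21.736)
mdot = 14.51847 kg/s
Convert: 14.51847 kg/s * 3600.0 = 52266 kg/h
mdot = 52266 kg/h


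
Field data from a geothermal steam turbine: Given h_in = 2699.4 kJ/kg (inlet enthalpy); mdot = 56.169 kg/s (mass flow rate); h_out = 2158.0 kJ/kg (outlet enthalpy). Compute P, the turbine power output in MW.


P = mdot * (h_in - h_out) / 1000
P = 56.169 * (2699.4 - 2158.0) / 1000
P = 30.410 MW


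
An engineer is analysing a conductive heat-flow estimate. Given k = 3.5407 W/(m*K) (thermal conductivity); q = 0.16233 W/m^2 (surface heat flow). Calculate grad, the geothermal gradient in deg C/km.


grad = q * 1000 / k
grad = 0.16233 * 1000 / 3.5407
grad = 45.847 deg C/km


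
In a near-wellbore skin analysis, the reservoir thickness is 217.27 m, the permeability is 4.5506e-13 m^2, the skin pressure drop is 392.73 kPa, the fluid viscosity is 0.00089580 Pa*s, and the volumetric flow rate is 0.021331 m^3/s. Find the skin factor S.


S = dP_s * 1000 * 2*pi*k*hr / (q*mu)
S = 392.73 * 1000 * 2*pi*4.5506e-13*217.27 / (0.021331*0.00089580)
S = 12.768


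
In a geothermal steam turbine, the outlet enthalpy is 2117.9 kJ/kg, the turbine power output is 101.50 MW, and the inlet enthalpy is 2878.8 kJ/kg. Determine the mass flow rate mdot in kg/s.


mdot = P * 1000 / (h_in - h_out)
mdot = 101.50 * 1000 / (2878.8 - 2117.9)
mdot = 133.39 kg/s


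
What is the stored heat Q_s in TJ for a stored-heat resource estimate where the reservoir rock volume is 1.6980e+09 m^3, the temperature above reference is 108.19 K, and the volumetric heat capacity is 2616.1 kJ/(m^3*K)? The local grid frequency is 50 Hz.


Q_s = Vr * rhoc * dT / 1e12
Q_s = 1.6980e+09 * 2616.1 * 108.19 / 1e12
Q_s = 480.5949 PJ
Convert: 480.5949 PJ * 1000.0 = 4.8059e+05 TJ
Q_s = 4.8059e+05 TJ


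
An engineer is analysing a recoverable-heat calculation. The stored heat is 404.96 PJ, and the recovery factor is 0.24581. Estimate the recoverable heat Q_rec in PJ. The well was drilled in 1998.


Q_rec = Q_s * RF
Q_rec = 404.96 * 0.24581
Q_rec = 99.543 PJ


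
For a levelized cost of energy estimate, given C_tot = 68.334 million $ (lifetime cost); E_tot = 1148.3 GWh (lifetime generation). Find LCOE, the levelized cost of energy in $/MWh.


LCOE = C_tot / E_tot * 100
LCOE = 68.334 / 1148.3 * 100
LCOE = 5.950884 cents/kWh
Convert: 5.950884 cents/kWh * 10.0 = 59.509 $/MWh
LCOE = 59.509 $/MWh


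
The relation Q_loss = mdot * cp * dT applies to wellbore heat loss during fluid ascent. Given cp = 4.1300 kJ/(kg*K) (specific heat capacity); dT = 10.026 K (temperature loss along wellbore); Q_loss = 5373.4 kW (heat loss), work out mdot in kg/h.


mdot = Q_loss / (cp * dT)
mdot = 5373.4 / (4.1300 * 10.026)
mdot = 129.7691 kg/s
Convert: 129.7691 kg/s * 3600.0 = 4.6717e+05 kg/h
mdot = 4.6717e+05 kg/h


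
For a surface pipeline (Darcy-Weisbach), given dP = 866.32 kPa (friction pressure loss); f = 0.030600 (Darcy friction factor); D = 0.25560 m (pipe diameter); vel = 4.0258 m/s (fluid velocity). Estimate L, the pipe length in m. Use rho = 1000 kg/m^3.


L = dP*1000*D / (f*rho*vel^2/2)
L = 866.32*1000*0.25560 / (0.030600*1000*4.0258^2/2)
L = 892.98 m


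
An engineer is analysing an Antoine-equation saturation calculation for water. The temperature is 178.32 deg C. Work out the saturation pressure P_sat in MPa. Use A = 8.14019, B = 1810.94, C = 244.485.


P_sat = 10^(A - B/(C + T)) / 760 * 0.101325
P_sat = 10^(8.14019 - 1810.94/(244.485 + 178.32)) / 760 * 0.101325
P_sat = 0.95926 MPa


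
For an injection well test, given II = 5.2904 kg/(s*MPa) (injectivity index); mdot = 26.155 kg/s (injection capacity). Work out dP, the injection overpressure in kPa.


dP = mdot * 1000 / II
dP = 26.155 * 1000 / 5.2904
dP = 4943.9 kPa


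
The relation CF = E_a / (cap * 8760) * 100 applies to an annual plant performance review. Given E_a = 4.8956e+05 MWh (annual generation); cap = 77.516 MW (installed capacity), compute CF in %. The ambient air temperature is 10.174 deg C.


CF = E_a / (cap * 8760) * 100
CF = 4.8956e+05 / (77.516 * 8760) * 100
CF = 72.096 %


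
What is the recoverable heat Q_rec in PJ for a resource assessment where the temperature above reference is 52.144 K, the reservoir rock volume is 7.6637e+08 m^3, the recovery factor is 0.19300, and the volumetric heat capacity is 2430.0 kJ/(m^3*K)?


Step 1: Q_s = Vr*rhoc*dT/1e12 = 7.6637e+08*2430.0*52.144/1e12 = 97.10668 PJ
Step 2: Q_rec = Q_s * RF = 97.10668 * 0.193 = 18.742 PJ
Q_rec = 18.742 PJ


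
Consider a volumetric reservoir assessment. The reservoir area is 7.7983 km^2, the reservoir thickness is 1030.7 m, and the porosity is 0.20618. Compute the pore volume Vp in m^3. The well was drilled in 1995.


Vp = A * 1e6 * hr * phi
Vp = 7.7983 * 1e6 * 1030.7 * 0.20618
Vp = 1.6572e+09 m^3


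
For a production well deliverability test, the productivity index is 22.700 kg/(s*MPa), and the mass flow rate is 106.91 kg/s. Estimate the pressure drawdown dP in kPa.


dP = mdot * 1000 / PI
dP = 106.91 * 1000 / 22.700
dP = 4709.7 kPa


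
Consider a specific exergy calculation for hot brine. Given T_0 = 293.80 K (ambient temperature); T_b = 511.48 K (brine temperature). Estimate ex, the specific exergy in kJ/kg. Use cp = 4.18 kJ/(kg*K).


ex = cp * ((T_b - T_0) - T_0 * ln(T_b/T_0))
ex = 4.18 * ((511.48 - 293.80) - 293.80 * ln(511.48/293.80))
ex = 229.04 kJ/kg


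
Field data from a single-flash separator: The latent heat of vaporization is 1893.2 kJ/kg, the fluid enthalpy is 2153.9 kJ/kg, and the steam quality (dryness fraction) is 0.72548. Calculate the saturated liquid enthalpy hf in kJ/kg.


hf = h - x * hfg
hf = 2153.9 - 0.72548 * 1893.2
hf = 780.42 kJ/kg


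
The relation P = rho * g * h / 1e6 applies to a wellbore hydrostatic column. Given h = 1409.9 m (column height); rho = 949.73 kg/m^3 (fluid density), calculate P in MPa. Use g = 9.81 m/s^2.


P = rho * g * h / 1e6
P = 949.73 * 9.81 * 1409.9 / 1e6
P = 13.136 MPa


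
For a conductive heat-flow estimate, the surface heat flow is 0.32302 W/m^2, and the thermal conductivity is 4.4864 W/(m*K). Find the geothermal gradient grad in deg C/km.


grad = q * 1000 / k
grad = 0.32302 * 1000 / 4.4864
grad = 72.000 deg C/km


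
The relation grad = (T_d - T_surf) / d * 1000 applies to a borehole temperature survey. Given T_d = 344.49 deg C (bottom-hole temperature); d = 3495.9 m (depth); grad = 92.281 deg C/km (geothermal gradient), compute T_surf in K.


T_surf = T_d - grad * d / 1000
T_surf = 344.49 - 92.281 * 3495.9 / 1000
T_surf = 21.88485 deg C
Convert to K: 21.88485 + 273.15 = 295.03 K
T_surf = 295.03 K


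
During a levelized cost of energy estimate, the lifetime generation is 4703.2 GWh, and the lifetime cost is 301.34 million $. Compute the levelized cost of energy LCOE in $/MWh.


LCOE = C_tot / E_tot * 100
LCOE = 301.34 / 4703.2 * 100
LCOE = 6.407127 cents/kWh
Convert: 6.407127 cents/kWh * 10.0 = 64.071 $/MWh
LCOE = 64.071 $/MWh


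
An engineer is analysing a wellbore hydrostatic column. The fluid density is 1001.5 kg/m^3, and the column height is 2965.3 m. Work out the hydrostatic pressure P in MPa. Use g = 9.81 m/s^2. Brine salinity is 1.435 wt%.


P = rho * g * h / 1e6
P = 1001.5 * 9.81 * 2965.3 / 1e6
P = 29.133 MPa


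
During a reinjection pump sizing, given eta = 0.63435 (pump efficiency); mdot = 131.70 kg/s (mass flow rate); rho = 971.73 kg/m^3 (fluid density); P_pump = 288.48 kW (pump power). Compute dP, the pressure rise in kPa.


dP = P_pump * rho * eta / mdot
dP = 288.48 * 971.73 * 0.63435 / 131.70
dP = 1350.2 kPa


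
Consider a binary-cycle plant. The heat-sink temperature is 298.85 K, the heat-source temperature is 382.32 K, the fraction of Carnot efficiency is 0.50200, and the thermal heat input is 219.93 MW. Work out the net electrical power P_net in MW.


Step 1: eta = (1 - Tc/Th)*f = (1 - 298.85/382.32)*0.502 = 0.1095991
Step 2: P_net = eta * Q_in = 0.1095991 * 219.93 = 24.104 MW
P_net = 24.104 MW


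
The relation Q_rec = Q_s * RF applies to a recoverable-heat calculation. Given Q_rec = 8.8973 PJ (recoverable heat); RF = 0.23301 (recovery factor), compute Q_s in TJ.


Q_s = Q_rec / RF
Q_s = 8.8973 / 0.23301
Q_s = 38.18420 PJ
Convert: 38.18420 PJ * 1000.0 = 38184 TJ
Q_s = 38184 TJ


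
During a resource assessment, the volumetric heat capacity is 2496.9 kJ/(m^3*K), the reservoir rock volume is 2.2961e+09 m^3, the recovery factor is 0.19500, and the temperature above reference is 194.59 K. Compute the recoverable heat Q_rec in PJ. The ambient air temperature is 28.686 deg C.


Step 1: Q_s = Vr*rhoc*dT/1e12 = 2.2961e+09*2496.9*194.59/1e12 = 1115.610 PJ
Step 2: Q_rec = Q_s * RF = 1115.610 * 0.195 = 217.54 PJ
Q_rec = 217.54 PJ


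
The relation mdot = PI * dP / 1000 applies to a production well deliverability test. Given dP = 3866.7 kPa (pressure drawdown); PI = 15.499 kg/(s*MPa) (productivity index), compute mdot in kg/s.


mdot = PI * dP / 1000
mdot = 15.499 * 3866.7 / 1000
mdot = 59.930 kg/s


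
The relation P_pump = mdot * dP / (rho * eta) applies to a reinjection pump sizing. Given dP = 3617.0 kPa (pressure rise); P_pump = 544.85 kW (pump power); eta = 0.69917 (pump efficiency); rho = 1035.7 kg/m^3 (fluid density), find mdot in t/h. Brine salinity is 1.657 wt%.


mdot = P_pump * rho * eta / dP
mdot = 544.85 * 1035.7 * 0.69917 / 3617.0
mdot = 109.0800 kg/s
Convert: 109.0800 kg/s * 3.6 = 392.69 t/h
mdot = 392.69 t/h


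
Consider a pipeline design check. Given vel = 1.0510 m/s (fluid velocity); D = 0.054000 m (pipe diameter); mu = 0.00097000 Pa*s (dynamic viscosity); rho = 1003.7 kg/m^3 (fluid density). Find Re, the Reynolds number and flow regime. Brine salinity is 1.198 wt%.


Step 1: Re = rho*vel*D/mu = 1003.7*1.051*0.054/0.00097 = 58726
Step 2: Re = 58726 > 4000, so flow is turbulent.
Re = 58726 (turbulent)


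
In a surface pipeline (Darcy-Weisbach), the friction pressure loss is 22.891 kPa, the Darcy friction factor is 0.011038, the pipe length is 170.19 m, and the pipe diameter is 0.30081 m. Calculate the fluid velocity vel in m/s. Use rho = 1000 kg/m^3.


vel = sqrt(dP*1000*2*D / (f*L*rho))
vel = sqrt(22.891*1000*2*0.30081 / (0.011038*170.19*1000))
vel = 2.7076 m/s


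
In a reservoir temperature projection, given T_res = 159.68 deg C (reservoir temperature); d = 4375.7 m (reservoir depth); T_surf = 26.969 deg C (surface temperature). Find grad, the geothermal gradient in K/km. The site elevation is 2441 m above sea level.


grad = (T_res - T_surf) / d * 1000
grad = (159.68 - 26.969) / 4375.7 * 1000
grad = 30.32909 deg C/km
Convert: 30.32909 deg C/km * 1.0 = 30.329 K/km
grad = 30.329 K/km


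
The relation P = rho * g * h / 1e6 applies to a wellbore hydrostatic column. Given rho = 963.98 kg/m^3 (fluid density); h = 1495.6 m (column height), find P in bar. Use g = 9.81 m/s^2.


P = rho * g * h / 1e6
P = 963.98 * 9.81 * 1495.6 / 1e6
P = 14.14336 MPa
Convert: 14.14336 MPa * 10.0 = 141.43 bar
P = 141.43 bar


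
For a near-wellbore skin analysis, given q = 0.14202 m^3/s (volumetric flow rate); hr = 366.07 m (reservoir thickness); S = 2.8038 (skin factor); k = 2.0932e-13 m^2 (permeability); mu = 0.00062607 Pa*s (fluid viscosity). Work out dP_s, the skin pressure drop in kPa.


dP_s = S * q * mu / (2*pi*k*hr) / 1000
dP_s = 2.8038 * 0.14202 * 0.00062607 / (2*pi*2.0932e-13*366.07) / 1000
dP_s = 517.80 kPa


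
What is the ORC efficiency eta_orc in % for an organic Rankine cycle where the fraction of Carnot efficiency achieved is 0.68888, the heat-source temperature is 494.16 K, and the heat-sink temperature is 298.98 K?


eta_orc = (1 - Tc/Th) * f * 100
eta_orc = (1 - 298.98/494.16) * 0.68888 * 100
eta_orc = 27.209 %


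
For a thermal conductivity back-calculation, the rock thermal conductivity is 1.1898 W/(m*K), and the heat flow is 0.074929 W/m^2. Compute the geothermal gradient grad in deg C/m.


grad = q / k * 1000
grad = 0.074929 / 1.1898 * 1000
grad = 62.97613 deg C/km
Convert: 62.97613 deg C/km * 0.001 = 0.062976 deg C/m
grad = 0.062976 deg C/m


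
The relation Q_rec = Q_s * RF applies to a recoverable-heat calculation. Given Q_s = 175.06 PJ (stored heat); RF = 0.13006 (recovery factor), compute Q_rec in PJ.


Q_rec = Q_s * RF
Q_rec = 175.06 * 0.13006
Q_rec = 22.768 PJ


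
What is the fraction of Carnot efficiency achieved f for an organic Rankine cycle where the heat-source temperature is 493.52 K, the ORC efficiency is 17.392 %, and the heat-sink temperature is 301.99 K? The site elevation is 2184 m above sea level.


f = (eta_orc/100) / (1 - Tc/Th)
f = (17.392/100) / (1 - 301.99/493.52)
f = 0.44814


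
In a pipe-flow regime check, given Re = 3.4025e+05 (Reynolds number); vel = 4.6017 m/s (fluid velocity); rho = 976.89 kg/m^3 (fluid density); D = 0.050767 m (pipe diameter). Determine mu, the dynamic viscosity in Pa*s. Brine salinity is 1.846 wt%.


mu = rho * vel * D / Re
mu = 976.89 * 4.6017 * 0.050767 / 3.4025e+05
mu = 0.00067073 Pa*s


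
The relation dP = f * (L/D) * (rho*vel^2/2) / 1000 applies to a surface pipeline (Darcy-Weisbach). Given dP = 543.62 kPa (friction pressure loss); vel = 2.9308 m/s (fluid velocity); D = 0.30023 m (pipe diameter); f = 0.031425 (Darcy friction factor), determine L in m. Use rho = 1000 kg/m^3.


L = dP*1000*D / (f*rho*vel^2/2)
L = 543.62*1000*0.30023 / (0.031425*1000*2.9308^2/2)
L = 1209.3 m


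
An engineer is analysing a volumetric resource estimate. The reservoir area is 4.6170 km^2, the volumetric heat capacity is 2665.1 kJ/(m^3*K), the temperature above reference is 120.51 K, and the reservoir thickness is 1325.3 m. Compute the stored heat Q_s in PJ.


Step 1: Vr = A*1e6*hr = 4.617*1e6*1325.3 = 6.118910e+09 m^3
Step 2: Q_s = Vr*rhoc*dT/1e12 = 6.118910e+09*2665.1*120.51/1e12 = 1965.2 PJ
Q_s = 1965.2 PJ


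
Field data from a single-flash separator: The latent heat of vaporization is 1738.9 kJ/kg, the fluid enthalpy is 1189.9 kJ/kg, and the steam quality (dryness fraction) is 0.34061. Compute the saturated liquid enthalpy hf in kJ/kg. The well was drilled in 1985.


hf = h - x * hfg
hf = 1189.9 - 0.34061 * 1738.9
hf = 597.61 kJ/kg


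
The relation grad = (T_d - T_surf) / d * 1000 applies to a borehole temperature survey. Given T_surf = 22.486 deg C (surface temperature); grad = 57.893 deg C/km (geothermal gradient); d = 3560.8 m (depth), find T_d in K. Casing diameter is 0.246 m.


T_d = T_surf + grad * d / 1000
T_d = 22.486 + 57.893 * 3560.8 / 1000
T_d = 228.6314 deg C
Convert to K: 228.6314 + 273.15 = 501.78 K
T_d = 501.78 K


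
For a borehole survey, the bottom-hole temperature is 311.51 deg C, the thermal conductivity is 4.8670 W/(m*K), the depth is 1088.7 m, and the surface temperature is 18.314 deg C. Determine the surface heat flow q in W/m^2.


Step 1: grad = (T_d - T_surf)/d * 1000 = (311.51 - 18.314)/1088.7 * 1000 = 269.3083 deg C/km
Step 2: q = k * grad / 1000 = 4.867 * 269.3083 / 1000 = 1.3107 W/m^2
q = 1.3107 W/m^2


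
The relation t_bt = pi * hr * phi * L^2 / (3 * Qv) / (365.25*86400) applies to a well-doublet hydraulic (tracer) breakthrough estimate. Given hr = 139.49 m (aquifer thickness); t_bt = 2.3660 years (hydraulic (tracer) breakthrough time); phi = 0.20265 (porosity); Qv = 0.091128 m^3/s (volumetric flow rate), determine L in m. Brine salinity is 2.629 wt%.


L = sqrt(t_bt*365.25*86400*3*Qv / (pi*hr*phi))
L = sqrt(2.3660*365.25*86400*3*0.091128 / (pi*139.49*0.20265))
L = 479.43 m


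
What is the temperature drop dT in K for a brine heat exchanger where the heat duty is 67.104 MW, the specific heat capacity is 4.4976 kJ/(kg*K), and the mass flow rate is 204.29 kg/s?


dT = Q * 1000 / (mdot * cp)
dT = 67.104 * 1000 / (204.29 * 4.4976)
dT = 73.033 K


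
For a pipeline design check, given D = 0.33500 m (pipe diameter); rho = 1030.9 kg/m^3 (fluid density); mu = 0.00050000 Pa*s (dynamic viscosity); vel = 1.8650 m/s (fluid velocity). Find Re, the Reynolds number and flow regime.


Step 1: Re = rho*vel*D/mu = 1030.9*1.865*0.335/0.0005 = 1.2882e+06
Step 2: Re = 1.2882e+06 > 4000, so flow is turbulent.
Re = 1.2882e+06 (turbulent)


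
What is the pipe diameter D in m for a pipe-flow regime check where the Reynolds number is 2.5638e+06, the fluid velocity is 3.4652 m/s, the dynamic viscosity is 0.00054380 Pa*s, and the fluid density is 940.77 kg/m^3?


D = Re * mu / (rho * vel)
D = 2.5638e+06 * 0.00054380 / (940.77 * 3.4652)
D = 0.42767 m


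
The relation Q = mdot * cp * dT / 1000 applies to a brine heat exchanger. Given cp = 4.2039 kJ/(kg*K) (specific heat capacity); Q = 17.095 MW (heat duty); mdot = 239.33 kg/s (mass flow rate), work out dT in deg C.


dT = Q * 1000 / (mdot * cp)
dT = 17.095 * 1000 / (239.33 * 4.2039)
dT = 16.99103 K
Convert (temperature difference, 1 K = 1 deg C): 16.99103 K = 16.99103 deg C
dT = 16.991 deg C


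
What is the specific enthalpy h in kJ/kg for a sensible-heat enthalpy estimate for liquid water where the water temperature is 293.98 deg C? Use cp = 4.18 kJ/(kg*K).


h = cp * T
h = 4.18 * 293.98
h = 1228.8 kJ/kg


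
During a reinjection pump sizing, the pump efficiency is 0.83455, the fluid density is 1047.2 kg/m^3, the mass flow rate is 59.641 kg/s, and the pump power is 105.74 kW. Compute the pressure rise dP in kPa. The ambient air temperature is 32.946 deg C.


dP = P_pump * rho * eta / mdot
dP = 105.74 * 1047.2 * 0.83455 / 59.641
dP = 1549.4 kPa


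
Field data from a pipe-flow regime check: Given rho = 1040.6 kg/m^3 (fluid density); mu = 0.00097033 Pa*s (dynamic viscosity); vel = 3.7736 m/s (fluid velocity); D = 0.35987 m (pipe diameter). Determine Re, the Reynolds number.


Re = rho * vel * D / mu
Re = 1040.6 * 3.7736 * 0.35987 / 0.00097033
Re = 1.4564e+06


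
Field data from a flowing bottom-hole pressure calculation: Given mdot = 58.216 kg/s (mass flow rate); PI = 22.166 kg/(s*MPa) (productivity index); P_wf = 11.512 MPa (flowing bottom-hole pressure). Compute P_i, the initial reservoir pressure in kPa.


P_i = P_wf + mdot / PI
P_i = 11.512 + 58.216 / 22.166
P_i = 14.13836 MPa
Convert: 14.13836 MPa * 1000.0 = 14138 kPa
P_i = 14138 kPa


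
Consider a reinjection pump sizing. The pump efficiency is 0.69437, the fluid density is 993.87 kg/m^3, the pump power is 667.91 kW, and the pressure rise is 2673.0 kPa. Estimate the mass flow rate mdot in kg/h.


mdot = P_pump * rho * eta / dP
mdot = 667.91 * 993.87 * 0.69437 / 2673.0
mdot = 172.4406 kg/s
Convert: 172.4406 kg/s * 3600.0 = 6.2079e+05 kg/h
mdot = 6.2079e+05 kg/h


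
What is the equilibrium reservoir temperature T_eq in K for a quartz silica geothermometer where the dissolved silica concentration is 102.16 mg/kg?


T_eq = 1309 / (5.19 - log10(SiO2)) - 273.15
T_eq = 1309 / (5.19 - log10(102.16)) - 273.15
T_eq = 138.3922 deg C
Convert to K: 138.3922 + 273.15 = 411.54 K
T_eq = 411.54 K


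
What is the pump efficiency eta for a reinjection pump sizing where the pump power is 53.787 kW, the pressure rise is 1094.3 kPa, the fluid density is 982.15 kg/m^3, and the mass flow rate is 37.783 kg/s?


eta = mdot * dP / (rho * P_pump)
eta = 37.783 * 1094.3 / (982.15 * 53.787)
eta = 0.78267


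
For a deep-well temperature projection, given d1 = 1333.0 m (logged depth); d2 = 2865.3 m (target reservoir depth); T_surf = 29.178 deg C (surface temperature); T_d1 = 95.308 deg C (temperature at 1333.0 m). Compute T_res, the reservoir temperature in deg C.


Step 1: grad = (T_d1 - T_surf)/d1 * 1000 = (95.308 - 29.178)/1333.0 * 1000 = 49.60990 deg C/km
Step 2: T_res = T_surf + grad*d2/1000 = 29.178 + 49.60990*2865.3/1000 = 171.33 deg C
T_res = 171.33 deg C


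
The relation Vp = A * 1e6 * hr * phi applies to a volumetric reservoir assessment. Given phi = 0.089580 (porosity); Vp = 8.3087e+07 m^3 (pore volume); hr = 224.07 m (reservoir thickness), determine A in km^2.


A = Vp / (1e6 * hr * phi)
A = 8.3087e+07 / (1e6 * 224.07 * 0.089580)
A = 4.1394 km^2


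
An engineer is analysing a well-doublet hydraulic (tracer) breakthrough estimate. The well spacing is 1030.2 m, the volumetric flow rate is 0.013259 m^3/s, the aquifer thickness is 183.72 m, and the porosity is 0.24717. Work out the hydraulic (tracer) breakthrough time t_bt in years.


t_bt = pi * hr * phi * L^2 / (3 * Qv) / (365.25*86400)
t_bt = pi * 183.72 * 0.24717 * 1030.2^2 / (3 * 0.013259) / (365.25*86400)
t_bt = 120.62 years


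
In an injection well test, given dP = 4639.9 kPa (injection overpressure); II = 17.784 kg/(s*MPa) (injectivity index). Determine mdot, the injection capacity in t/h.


mdot = II * dP / 1000
mdot = 17.784 * 4639.9 / 1000
mdot = 82.51598 kg/s
Convert: 82.51598 kg/s * 3.6 = 297.06 t/h
mdot = 297.06 t/h


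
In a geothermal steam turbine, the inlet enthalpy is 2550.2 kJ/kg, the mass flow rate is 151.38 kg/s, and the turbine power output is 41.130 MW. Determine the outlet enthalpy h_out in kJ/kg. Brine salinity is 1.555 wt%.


h_out = h_in - P * 1000 / mdot
h_out = 2550.2 - 41.130 * 1000 / 151.38
h_out = 2278.5 kJ/kg


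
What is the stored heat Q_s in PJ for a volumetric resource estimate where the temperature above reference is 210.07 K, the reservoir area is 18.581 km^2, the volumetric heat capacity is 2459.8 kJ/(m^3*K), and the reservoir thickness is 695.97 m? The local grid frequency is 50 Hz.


Step 1: Vr = A*1e6*hr = 18.581*1e6*695.97 = 1.293182e+10 m^3
Step 2: Q_s = Vr*rhoc*dT/1e12 = 1.293182e+10*2459.8*210.07/1e12 = 6682.3 PJ
Q_s = 6682.3 PJ


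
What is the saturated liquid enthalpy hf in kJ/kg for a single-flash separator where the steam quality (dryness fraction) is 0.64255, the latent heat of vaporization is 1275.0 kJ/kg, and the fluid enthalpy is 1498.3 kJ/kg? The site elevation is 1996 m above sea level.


hf = h - x * hfg
hf = 1498.3 - 0.64255 * 1275.0
hf = 679.05 kJ/kg
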